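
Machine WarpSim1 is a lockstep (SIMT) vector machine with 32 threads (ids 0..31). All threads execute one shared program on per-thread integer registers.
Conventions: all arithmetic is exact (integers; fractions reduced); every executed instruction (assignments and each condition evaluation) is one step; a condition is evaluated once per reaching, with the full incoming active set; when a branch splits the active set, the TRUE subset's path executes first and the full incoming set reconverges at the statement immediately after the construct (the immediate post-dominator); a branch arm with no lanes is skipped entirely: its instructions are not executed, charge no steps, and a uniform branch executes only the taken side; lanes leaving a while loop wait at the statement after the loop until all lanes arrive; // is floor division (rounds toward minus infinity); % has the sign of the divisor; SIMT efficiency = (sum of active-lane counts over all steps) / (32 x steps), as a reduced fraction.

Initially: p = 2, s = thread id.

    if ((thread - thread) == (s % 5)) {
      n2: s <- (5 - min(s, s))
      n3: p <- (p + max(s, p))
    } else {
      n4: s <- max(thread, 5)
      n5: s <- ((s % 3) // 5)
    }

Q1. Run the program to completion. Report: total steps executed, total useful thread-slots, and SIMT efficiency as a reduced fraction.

Answer: 5 steps, 96 useful, 3/5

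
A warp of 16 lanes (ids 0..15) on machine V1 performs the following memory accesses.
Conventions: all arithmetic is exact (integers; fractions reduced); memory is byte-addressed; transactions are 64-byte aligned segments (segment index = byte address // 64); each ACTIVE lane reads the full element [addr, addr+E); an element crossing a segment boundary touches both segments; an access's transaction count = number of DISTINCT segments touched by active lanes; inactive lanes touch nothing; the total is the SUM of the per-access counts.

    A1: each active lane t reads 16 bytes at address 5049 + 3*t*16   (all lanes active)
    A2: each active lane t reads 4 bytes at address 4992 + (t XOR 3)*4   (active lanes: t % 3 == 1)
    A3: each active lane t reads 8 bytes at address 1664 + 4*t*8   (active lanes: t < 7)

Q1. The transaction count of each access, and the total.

A1: 13 transactions
A2: 1 transaction
A3: 4 transactions

Answer: 13,1,4; total 18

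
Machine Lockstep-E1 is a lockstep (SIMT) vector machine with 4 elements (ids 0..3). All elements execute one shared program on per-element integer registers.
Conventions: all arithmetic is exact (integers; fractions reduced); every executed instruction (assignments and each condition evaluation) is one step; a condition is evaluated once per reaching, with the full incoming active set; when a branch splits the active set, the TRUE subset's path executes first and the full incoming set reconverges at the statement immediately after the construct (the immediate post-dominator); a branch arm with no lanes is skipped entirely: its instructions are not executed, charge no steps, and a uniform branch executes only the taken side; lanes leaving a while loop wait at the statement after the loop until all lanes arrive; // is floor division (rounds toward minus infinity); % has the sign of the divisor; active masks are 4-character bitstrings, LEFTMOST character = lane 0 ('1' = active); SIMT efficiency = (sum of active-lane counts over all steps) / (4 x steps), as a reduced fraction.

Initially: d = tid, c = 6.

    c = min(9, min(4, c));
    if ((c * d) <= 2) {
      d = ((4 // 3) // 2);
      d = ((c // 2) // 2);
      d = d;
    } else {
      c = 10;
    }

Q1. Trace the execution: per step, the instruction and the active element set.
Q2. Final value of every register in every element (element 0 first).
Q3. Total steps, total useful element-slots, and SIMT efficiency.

step 0: c <- min(9, min(4, c))       1111
step 1: eval ((c * d) <= 2)          1111
step 2: d <- ((4 // 3) // 2)         1000
step 3: d <- ((c // 2) // 2)         1000
step 4: d <- d                       1000
step 5: c <- 10                      0111

Answer: 6 steps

d: 1,1,2,3
c: 4,10,10,10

steps = 6; useful = 14; efficiency = 14/24 = 7/12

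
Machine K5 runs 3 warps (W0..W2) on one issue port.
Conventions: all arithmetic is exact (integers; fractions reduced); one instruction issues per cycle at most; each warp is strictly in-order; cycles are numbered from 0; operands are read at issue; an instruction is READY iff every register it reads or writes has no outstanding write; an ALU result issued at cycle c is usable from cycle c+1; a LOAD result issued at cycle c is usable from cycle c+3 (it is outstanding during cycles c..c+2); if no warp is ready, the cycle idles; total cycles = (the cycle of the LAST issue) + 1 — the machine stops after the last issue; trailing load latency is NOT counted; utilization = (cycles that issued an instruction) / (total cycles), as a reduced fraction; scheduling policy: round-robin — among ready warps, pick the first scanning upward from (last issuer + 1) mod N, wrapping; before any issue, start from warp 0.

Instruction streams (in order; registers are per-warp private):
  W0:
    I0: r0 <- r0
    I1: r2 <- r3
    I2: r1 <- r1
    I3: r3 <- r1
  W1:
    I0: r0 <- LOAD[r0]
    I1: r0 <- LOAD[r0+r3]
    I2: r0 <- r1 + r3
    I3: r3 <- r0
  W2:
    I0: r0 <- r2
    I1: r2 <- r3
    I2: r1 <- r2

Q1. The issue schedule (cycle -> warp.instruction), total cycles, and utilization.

cycle 0: W0.I0
cycle 1: W1.I0
cycle 2: W2.I0
cycle 3: W0.I1
cycle 4: W1.I1
cycle 5: W2.I1
cycle 6: W0.I2
cycle 7: W1.I2
cycle 8: W2.I2
cycle 9: W0.I3
cycle 10: W1.I3

Answer: 11 cycles, utilization 1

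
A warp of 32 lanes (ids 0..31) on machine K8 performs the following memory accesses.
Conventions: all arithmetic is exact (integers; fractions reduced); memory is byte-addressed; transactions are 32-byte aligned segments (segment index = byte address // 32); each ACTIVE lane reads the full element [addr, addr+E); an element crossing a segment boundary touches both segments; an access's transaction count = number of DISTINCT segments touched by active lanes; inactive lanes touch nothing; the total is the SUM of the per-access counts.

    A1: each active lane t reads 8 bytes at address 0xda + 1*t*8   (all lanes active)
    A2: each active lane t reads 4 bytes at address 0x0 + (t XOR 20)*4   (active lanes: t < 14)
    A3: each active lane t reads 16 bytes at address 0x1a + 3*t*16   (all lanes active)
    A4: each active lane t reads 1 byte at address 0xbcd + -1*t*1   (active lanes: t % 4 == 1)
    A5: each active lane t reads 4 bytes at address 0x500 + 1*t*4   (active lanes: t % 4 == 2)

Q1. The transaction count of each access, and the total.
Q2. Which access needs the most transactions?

A1: 9 transactions
A2: 2 transactions
A3: 48 transactions
A4: 2 transactions
A5: 4 transactions

Answer: 9,2,48,2,4; total 65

Answer: A3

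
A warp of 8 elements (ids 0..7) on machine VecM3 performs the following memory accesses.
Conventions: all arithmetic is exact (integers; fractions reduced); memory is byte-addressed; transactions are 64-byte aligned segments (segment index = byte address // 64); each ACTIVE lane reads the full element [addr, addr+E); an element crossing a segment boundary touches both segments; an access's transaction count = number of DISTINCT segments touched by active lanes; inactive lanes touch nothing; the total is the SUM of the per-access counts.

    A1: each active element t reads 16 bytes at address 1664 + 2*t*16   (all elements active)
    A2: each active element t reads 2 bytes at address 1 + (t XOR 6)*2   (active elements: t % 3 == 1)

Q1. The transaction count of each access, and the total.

A1: 4 transactions
A2: 1 transaction

Answer: 4,1; total 5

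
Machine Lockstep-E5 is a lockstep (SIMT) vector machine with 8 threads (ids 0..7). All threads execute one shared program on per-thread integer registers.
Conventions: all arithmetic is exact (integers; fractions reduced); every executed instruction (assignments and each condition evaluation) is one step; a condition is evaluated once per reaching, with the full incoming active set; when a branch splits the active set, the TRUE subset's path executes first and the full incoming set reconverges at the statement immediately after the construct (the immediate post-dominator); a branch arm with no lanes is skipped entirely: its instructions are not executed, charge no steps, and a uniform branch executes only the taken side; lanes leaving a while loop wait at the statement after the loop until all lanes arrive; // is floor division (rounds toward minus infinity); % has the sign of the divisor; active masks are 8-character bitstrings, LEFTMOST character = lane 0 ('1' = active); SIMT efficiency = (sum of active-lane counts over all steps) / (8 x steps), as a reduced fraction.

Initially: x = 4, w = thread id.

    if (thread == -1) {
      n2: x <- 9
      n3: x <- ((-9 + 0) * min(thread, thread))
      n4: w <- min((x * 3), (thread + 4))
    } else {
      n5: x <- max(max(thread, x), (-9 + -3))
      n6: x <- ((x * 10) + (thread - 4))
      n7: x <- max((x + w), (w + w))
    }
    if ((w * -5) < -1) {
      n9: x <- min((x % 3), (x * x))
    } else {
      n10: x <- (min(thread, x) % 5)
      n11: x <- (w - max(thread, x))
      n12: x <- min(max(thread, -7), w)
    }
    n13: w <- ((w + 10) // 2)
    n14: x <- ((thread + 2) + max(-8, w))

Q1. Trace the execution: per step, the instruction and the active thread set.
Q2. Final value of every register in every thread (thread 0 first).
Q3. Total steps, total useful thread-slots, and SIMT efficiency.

step 0: eval (thread == -1)          11111111
step 1: x <- max(max(thread, x), (-9 + -3)) 11111111
step 2: x <- ((x * 10) + (thread - 4)) 11111111
step 3: x <- max((x + w), (w + w))   11111111
step 4: eval ((w * -5) < -1)         11111111
step 5: x <- min((x % 3), (x * x))   01111111
step 6: x <- (min(thread, x) % 5)    10000000
step 7: x <- (w - max(thread, x))    10000000
step 8: x <- min(max(thread, -7), w) 10000000
step 9: w <- ((w + 10) // 2)         11111111
step 10: x <- ((thread + 2) + max(-8, w)) 11111111

Answer: 11 steps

x: 7,8,10,11,13,14,16,17
w: 5,5,6,6,7,7,8,8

steps = 11; useful = 66; efficiency = 66/88 = 3/4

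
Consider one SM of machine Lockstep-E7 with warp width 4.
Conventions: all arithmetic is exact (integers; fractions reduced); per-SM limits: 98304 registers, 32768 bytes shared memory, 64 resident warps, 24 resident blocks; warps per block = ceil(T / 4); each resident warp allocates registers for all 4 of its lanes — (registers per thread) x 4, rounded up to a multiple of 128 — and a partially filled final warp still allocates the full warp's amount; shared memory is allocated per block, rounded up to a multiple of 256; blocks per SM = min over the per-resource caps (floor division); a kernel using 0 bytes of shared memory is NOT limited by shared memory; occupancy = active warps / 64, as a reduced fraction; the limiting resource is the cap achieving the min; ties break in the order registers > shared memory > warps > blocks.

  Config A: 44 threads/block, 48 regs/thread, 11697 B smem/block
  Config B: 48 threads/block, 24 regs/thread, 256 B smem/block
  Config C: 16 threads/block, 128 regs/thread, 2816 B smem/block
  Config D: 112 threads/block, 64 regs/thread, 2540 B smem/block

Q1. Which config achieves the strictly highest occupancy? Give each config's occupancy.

occupancies: A 11/32, B 15/16, C 11/16, D 7/8

Answer: B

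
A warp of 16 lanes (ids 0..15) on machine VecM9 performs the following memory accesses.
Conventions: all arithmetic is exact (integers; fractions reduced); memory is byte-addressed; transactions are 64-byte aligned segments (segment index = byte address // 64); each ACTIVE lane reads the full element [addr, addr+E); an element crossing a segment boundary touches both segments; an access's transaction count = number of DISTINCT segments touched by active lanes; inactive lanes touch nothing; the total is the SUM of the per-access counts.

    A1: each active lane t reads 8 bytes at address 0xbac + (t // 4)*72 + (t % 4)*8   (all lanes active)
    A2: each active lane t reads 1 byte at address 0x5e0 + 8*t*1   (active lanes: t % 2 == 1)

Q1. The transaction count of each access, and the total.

A1: 5 transactions
A2: 3 transactions

Answer: 5,3; total 8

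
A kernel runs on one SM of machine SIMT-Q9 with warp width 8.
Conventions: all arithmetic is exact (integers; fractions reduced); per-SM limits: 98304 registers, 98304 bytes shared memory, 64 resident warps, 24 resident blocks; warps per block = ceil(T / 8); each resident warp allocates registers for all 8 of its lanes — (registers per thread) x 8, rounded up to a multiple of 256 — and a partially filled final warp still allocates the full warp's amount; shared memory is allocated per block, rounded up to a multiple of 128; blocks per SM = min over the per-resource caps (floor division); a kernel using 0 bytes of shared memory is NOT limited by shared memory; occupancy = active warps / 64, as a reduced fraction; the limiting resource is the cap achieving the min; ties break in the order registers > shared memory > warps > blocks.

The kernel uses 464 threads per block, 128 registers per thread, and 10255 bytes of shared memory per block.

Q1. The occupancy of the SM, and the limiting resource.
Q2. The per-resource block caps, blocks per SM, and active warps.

Answer: occupancy 29/32, limited by registers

registers: 1 block
shared memory: 9 blocks
warps: 1 block
blocks: 24 blocks

Answer: 1 block, 58 active warps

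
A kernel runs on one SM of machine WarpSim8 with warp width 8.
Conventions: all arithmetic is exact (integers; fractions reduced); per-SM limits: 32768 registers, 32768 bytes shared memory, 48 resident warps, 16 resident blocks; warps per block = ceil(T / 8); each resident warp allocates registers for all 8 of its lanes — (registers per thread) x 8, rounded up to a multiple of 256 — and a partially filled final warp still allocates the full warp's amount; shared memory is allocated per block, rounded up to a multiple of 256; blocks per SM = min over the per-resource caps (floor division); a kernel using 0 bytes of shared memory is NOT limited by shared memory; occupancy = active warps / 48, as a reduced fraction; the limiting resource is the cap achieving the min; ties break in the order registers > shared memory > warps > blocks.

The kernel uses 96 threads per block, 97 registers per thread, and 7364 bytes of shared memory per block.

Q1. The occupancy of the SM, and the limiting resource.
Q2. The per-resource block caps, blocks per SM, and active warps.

Answer: occupancy 1/2, limited by registers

registers: 2 blocks
shared memory: 4 blocks
warps: 4 blocks
blocks: 16 blocks

Answer: 2 blocks, 24 active warps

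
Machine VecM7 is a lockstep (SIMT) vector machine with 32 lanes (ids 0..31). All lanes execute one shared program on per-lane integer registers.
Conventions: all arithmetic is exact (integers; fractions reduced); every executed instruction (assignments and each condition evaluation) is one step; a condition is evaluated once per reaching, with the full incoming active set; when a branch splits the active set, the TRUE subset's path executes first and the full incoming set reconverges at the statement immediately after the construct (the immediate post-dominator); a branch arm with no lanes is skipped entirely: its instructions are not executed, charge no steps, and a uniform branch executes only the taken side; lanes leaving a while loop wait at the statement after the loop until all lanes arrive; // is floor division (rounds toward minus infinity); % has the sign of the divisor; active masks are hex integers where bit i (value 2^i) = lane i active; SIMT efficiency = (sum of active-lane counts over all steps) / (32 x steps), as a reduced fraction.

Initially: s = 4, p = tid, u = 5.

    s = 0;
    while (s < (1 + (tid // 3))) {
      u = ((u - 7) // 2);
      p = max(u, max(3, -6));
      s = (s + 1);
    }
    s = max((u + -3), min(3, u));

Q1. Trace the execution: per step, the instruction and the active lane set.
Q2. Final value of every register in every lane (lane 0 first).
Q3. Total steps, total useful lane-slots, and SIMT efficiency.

step 0: s <- 0                       0xffffffff
step 1: eval (s < (1 + (tid // 3)))  0xffffffff
step 2: u <- ((u - 7) // 2)          0xffffffff
step 3: p <- max(u, max(3, -6))      0xffffffff
step 4: s <- (s + 1)                 0xffffffff
step 5: eval (s < (1 + (tid // 3)))  0xffffffff
step 6: u <- ((u - 7) // 2)          0xfffffff8
step 7: p <- max(u, max(3, -6))      0xfffffff8
step 8: s <- (s + 1)                 0xfffffff8
step 9: eval (s < (1 + (tid // 3)))  0xfffffff8
step 10: u <- ((u - 7) // 2)          0xffffffc0
step 11: p <- max(u, max(3, -6))      0xffffffc0
step 12: s <- (s + 1)                 0xffffffc0
step 13: eval (s < (1 + (tid // 3)))  0xffffffc0
step 14: u <- ((u - 7) // 2)          0xfffffe00
step 15: p <- max(u, max(3, -6))      0xfffffe00
step 16: s <- (s + 1)                 0xfffffe00
step 17: eval (s < (1 + (tid // 3)))  0xfffffe00
step 18: u <- ((u - 7) // 2)          0xfffff000
step 19: p <- max(u, max(3, -6))      0xfffff000
step 20: s <- (s + 1)                 0xfffff000
step 21: eval (s < (1 + (tid // 3)))  0xfffff000
step 22: u <- ((u - 7) // 2)          0xffff8000
step 23: p <- max(u, max(3, -6))      0xffff8000
step 24: s <- (s + 1)                 0xffff8000
step 25: eval (s < (1 + (tid // 3)))  0xffff8000
step 26: u <- ((u - 7) // 2)          0xfffc0000
step 27: p <- max(u, max(3, -6))      0xfffc0000
step 28: s <- (s + 1)                 0xfffc0000
step 29: eval (s < (1 + (tid // 3)))  0xfffc0000
step 30: u <- ((u - 7) // 2)          0xffe00000
step 31: p <- max(u, max(3, -6))      0xffe00000
step 32: s <- (s + 1)                 0xffe00000
step 33: eval (s < (1 + (tid // 3)))  0xffe00000
step 34: u <- ((u - 7) // 2)          0xff000000
step 35: p <- max(u, max(3, -6))      0xff000000
step 36: s <- (s + 1)                 0xff000000
step 37: eval (s < (1 + (tid // 3)))  0xff000000
step 38: u <- ((u - 7) // 2)          0xf8000000
step 39: p <- max(u, max(3, -6))      0xf8000000
step 40: s <- (s + 1)                 0xf8000000
step 41: eval (s < (1 + (tid // 3)))  0xf8000000
step 42: u <- ((u - 7) // 2)          0xc0000000
step 43: p <- max(u, max(3, -6))      0xc0000000
step 44: s <- (s + 1)                 0xc0000000
step 45: eval (s < (1 + (tid // 3)))  0xc0000000
step 46: s <- max((u + -3), min(3, u)) 0xffffffff

Answer: 47 steps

s: -1,-1,-1,-4,-4,-4,-6,-6,-6,-7,-7,-7,-7,-7,-7,-7,-7,-7,-7,-7,-7,-7,-7,-7,-7,-7,-7,-7,-7,-7,-7,-7
p: 3,3,3,3,3,3,3,3,3,3,3,3,3,3,3,3,3,3,3,3,3,3,3,3,3,3,3,3,3,3,3,3
u: -1,-1,-1,-4,-4,-4,-6,-6,-6,-7,-7,-7,-7,-7,-7,-7,-7,-7,-7,-7,-7,-7,-7,-7,-7,-7,-7,-7,-7,-7,-7,-7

steps = 47; useful = 844; efficiency = 844/1504 = 211/376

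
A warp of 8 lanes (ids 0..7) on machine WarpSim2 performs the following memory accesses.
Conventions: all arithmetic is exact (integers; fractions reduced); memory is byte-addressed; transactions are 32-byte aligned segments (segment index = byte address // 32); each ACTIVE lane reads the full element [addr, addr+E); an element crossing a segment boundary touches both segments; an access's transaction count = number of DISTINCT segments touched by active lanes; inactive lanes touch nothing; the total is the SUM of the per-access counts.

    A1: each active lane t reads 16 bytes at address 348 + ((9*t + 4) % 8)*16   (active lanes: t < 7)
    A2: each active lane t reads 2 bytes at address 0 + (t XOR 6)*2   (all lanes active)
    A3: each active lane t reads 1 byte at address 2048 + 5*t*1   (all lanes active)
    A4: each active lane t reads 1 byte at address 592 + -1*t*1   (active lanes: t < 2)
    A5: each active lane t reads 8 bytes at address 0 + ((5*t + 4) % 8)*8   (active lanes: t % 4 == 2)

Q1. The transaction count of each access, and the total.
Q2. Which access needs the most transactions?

A1: 5 transactions
A2: 1 transaction
A3: 2 transactions
A4: 1 transaction
A5: 2 transactions

Answer: 5,1,2,1,2; total 11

Answer: A1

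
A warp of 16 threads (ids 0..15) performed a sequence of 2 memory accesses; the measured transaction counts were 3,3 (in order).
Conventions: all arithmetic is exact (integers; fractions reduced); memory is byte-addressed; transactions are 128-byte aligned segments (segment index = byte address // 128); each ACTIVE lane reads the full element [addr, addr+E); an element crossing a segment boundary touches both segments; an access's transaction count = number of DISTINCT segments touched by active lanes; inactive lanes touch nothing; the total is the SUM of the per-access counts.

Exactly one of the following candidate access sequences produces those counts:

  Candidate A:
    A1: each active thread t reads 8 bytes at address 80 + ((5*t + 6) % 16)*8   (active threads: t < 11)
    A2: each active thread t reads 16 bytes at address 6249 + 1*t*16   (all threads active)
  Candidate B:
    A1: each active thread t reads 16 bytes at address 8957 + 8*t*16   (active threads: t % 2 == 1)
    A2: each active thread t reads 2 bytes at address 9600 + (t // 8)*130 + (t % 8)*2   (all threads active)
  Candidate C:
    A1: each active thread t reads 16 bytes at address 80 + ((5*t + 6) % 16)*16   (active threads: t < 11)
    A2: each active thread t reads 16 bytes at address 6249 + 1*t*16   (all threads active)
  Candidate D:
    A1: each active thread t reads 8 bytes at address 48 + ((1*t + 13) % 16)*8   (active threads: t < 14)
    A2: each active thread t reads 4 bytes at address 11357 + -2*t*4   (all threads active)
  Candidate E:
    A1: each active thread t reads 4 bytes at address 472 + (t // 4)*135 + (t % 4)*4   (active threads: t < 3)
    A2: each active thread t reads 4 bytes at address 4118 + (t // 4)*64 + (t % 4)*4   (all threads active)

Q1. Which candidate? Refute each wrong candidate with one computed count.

A: A1 gives 2 transactions, not 3
B: A1 gives 16 transactions, not 3
D: A1 gives 2 transactions, not 3
E: A1 gives 1 transaction, not 3
C: all counts match (3,3)

Answer: C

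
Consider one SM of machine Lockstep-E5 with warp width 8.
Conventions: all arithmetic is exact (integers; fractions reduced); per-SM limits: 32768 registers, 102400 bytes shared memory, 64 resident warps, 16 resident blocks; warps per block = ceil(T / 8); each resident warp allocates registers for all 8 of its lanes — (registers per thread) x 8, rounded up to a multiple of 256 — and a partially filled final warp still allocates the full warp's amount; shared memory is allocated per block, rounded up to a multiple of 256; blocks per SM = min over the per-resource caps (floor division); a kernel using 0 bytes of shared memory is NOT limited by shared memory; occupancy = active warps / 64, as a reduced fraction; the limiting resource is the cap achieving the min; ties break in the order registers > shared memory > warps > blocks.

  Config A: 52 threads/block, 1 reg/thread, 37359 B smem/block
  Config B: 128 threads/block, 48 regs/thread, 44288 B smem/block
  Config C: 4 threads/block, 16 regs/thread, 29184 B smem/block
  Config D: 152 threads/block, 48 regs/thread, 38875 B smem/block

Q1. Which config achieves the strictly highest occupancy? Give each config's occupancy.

occupancies: A 7/32, B 1/2, C 3/64, D 19/32

Answer: D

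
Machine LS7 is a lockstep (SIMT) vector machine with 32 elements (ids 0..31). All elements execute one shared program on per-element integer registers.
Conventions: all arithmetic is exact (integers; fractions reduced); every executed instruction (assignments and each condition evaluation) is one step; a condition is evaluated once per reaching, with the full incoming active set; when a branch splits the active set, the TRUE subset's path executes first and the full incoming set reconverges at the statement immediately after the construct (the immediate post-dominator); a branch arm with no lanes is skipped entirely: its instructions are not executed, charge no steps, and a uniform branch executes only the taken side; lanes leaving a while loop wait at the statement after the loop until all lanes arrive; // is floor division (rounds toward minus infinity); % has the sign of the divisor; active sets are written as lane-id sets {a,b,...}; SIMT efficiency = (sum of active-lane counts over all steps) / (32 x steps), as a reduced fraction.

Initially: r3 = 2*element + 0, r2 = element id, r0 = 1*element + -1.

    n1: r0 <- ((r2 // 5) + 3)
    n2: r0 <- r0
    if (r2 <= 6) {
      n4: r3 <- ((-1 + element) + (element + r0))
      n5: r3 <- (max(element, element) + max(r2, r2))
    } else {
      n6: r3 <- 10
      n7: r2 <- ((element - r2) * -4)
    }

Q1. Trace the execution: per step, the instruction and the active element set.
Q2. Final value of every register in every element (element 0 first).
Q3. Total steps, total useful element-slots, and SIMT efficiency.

step 0: r0 <- ((r2 // 5) + 3)        {0,1,2,3,4,5,6,7,8,9,10,11,12,13,14,15,16,17,18,19,20,21,22,23,24,25,26,27,28,29,30,31}
step 1: r0 <- r0                     {0,1,2,3,4,5,6,7,8,9,10,11,12,13,14,15,16,17,18,19,20,21,22,23,24,25,26,27,28,29,30,31}
step 2: eval (r2 <= 6)               {0,1,2,3,4,5,6,7,8,9,10,11,12,13,14,15,16,17,18,19,20,21,22,23,24,25,26,27,28,29,30,31}
step 3: r3 <- ((-1 + element) + (element + r0)) {0,1,2,3,4,5,6}
step 4: r3 <- (max(element, element) + max(r2, r2)) {0,1,2,3,4,5,6}
step 5: r3 <- 10                     {7,8,9,10,11,12,13,14,15,16,17,18,19,20,21,22,23,24,25,26,27,28,29,30,31}
step 6: r2 <- ((element - r2) * -4)  {7,8,9,10,11,12,13,14,15,16,17,18,19,20,21,22,23,24,25,26,27,28,29,30,31}

Answer: 7 steps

r3: 0,2,4,6,8,10,12,10,10,10,10,10,10,10,10,10,10,10,10,10,10,10,10,10,10,10,10,10,10,10,10,10
r2: 0,1,2,3,4,5,6,0,0,0,0,0,0,0,0,0,0,0,0,0,0,0,0,0,0,0,0,0,0,0,0,0
r0: 3,3,3,3,3,4,4,4,4,4,5,5,5,5,5,6,6,6,6,6,7,7,7,7,7,8,8,8,8,8,9,9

steps = 7; useful = 160; efficiency = 160/224 = 5/7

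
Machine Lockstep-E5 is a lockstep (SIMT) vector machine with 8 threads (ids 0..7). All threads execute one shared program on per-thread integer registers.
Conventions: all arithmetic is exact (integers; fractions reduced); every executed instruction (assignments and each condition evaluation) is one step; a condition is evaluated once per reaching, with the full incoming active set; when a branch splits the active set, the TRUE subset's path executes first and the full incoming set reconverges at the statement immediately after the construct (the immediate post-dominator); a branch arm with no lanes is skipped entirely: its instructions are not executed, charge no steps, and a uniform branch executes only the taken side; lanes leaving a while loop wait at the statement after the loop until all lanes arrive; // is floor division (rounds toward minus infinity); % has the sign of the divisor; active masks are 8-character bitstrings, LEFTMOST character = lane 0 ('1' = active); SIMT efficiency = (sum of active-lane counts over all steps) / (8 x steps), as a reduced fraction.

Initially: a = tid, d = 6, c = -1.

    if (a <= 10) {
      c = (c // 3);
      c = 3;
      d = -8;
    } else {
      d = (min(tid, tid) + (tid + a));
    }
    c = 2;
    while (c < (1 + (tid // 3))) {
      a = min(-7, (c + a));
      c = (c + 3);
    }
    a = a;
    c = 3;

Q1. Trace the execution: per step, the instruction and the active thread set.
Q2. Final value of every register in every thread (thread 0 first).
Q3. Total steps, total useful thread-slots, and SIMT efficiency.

step 0: eval (a <= 10)               11111111
step 1: c <- (c // 3)                11111111
step 2: c <- 3                       11111111
step 3: d <- -8                      11111111
step 4: c <- 2                       11111111
step 5: eval (c < (1 + (tid // 3)))  11111111
step 6: a <- min(-7, (c + a))        00000011
step 7: c <- (c + 3)                 00000011
step 8: eval (c < (1 + (tid // 3)))  00000011
step 9: a <- a                       11111111
step 10: c <- 3                       11111111

Answer: 11 steps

a: 0,1,2,3,4,5,-7,-7
d: -8,-8,-8,-8,-8,-8,-8,-8
c: 3,3,3,3,3,3,3,3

steps = 11; useful = 70; efficiency = 70/88 = 35/44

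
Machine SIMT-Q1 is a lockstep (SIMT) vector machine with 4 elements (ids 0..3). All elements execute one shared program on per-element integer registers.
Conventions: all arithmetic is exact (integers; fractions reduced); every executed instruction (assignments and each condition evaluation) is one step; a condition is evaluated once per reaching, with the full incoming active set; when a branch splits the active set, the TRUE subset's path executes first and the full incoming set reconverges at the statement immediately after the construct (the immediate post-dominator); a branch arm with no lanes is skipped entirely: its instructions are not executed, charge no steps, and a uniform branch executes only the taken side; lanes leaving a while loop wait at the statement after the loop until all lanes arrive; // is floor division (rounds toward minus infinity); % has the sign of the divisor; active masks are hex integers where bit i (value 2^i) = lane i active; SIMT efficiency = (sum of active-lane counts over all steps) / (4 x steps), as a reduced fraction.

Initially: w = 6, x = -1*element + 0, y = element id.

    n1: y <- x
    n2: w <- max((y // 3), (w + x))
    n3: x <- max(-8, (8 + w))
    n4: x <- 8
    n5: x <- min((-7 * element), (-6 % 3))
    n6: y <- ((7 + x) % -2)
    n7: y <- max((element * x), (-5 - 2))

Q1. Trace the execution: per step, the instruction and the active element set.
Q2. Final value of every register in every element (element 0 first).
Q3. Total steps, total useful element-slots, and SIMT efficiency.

step 0: y <- x                       0xf
step 1: w <- max((y // 3), (w + x))  0xf
step 2: x <- max(-8, (8 + w))        0xf
step 3: x <- 8                       0xf
step 4: x <- min((-7 * element), (-6 % 3)) 0xf
step 5: y <- ((7 + x) % -2)          0xf
step 6: y <- max((element * x), (-5 - 2)) 0xf

Answer: 7 steps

w: 6,5,4,3
x: 0,-7,-14,-21
y: 0,-7,-7,-7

steps = 7; useful = 28; efficiency = 28/28 = 1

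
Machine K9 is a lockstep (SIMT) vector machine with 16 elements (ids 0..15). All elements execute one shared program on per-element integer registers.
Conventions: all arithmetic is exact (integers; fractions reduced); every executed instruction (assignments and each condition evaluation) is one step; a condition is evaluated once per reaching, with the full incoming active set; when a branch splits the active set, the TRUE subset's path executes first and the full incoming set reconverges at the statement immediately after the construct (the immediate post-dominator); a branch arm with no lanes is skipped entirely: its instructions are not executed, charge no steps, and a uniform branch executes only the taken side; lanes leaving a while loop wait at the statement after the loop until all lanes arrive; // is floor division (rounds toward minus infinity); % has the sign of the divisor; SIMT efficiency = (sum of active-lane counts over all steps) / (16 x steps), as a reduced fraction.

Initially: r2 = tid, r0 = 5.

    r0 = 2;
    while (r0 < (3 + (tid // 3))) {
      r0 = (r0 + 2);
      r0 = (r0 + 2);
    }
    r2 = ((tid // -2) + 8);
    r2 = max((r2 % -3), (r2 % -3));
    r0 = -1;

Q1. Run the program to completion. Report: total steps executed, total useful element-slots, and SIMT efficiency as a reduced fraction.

Answer: 11 steps, 140 useful, 35/44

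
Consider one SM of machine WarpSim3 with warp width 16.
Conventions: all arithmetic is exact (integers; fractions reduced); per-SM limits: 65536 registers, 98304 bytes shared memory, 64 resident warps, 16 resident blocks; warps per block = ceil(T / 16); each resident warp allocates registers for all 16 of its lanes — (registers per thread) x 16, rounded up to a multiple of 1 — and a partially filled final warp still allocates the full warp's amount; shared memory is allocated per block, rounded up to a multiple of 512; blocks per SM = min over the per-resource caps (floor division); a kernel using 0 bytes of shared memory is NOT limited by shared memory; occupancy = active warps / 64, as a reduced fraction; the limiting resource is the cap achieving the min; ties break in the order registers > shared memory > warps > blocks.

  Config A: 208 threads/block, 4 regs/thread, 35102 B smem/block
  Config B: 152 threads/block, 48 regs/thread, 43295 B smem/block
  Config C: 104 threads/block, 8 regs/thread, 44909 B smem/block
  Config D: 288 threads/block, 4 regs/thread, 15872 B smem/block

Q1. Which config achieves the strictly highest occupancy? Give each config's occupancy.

occupancies: A 13/32, B 5/16, C 7/32, D 27/32

Answer: D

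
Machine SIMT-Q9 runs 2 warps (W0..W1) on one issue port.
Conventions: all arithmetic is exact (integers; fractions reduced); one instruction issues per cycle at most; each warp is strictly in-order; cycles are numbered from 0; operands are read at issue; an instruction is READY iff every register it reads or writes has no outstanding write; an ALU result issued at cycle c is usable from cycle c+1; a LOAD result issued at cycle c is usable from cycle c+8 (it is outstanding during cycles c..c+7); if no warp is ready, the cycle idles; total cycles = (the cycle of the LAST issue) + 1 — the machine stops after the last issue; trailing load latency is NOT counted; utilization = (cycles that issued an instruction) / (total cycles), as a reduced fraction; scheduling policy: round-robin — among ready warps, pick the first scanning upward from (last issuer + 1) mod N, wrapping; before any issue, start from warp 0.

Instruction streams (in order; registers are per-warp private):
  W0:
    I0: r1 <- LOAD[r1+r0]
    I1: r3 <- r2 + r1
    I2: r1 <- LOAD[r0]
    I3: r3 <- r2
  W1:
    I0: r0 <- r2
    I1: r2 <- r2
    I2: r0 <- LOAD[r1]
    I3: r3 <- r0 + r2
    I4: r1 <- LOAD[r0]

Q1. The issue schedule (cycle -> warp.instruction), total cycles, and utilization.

cycle 0: W0.I0
cycle 1: W1.I0
cycle 2: W1.I1
cycle 3: W1.I2
cycle 4: idle
cycle 5: idle
cycle 6: idle
cycle 7: idle
cycle 8: W0.I1
cycle 9: W0.I2
cycle 10: W0.I3
cycle 11: W1.I3
cycle 12: W1.I4

Answer: 13 cycles, utilization 9/13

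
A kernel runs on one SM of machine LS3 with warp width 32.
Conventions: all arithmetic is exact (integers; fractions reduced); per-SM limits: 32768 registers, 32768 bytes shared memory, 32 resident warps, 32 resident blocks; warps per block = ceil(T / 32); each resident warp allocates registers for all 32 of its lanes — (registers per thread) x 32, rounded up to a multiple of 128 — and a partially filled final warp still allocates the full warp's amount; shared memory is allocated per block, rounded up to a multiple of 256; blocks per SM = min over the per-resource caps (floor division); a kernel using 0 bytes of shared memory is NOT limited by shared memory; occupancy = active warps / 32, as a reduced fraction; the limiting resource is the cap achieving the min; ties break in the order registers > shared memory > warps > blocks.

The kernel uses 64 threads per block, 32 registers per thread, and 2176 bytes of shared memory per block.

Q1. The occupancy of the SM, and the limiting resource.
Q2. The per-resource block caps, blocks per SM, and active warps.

Answer: occupancy 7/8, limited by shared memory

registers: 16 blocks
shared memory: 14 blocks
warps: 16 blocks
blocks: 32 blocks

Answer: 14 blocks, 28 active warps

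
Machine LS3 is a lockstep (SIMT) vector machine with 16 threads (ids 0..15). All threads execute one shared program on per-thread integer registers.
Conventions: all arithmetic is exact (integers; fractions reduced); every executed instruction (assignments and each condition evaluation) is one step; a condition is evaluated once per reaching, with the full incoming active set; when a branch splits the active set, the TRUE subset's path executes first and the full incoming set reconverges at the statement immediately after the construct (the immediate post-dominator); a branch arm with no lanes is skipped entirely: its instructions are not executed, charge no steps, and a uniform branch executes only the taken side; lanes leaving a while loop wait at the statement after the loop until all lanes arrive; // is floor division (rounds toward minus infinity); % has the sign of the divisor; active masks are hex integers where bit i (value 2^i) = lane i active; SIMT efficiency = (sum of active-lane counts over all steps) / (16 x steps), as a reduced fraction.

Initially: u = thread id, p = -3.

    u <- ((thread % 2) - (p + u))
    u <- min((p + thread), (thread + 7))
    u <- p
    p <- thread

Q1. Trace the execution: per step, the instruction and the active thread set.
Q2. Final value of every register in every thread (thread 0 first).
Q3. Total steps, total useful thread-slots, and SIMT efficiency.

step 0: u <- ((thread % 2) - (p + u)) 0xffff
step 1: u <- min((p + thread), (thread + 7)) 0xffff
step 2: u <- p                       0xffff
step 3: p <- thread                  0xffff

Answer: 4 steps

u: -3,-3,-3,-3,-3,-3,-3,-3,-3,-3,-3,-3,-3,-3,-3,-3
p: 0,1,2,3,4,5,6,7,8,9,10,11,12,13,14,15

steps = 4; useful = 64; efficiency = 64/64 = 1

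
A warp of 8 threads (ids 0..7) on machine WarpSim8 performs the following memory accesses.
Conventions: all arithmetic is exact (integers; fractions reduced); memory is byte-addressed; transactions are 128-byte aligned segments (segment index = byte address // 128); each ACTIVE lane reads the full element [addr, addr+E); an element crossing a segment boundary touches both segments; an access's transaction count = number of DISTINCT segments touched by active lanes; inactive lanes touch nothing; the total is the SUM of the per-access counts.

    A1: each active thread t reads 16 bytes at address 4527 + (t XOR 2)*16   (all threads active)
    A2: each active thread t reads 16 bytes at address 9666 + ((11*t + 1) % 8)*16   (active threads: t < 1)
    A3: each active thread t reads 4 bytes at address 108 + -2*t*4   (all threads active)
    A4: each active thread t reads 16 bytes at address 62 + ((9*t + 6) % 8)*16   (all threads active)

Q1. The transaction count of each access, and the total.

A1: 2 transactions
A2: 1 transaction
A3: 1 transaction
A4: 2 transactions

Answer: 2,1,1,2; total 6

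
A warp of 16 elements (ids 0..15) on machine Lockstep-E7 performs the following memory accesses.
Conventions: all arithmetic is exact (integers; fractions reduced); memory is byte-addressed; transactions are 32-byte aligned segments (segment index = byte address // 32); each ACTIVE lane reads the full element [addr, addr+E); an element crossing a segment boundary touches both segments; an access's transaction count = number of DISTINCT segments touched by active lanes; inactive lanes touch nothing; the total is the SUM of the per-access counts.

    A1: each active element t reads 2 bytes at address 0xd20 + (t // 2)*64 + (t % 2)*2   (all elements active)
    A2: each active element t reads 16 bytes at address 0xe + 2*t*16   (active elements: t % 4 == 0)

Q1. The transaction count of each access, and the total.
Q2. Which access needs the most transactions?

A1: 8 transactions
A2: 4 transactions

Answer: 8,4; total 12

Answer: A1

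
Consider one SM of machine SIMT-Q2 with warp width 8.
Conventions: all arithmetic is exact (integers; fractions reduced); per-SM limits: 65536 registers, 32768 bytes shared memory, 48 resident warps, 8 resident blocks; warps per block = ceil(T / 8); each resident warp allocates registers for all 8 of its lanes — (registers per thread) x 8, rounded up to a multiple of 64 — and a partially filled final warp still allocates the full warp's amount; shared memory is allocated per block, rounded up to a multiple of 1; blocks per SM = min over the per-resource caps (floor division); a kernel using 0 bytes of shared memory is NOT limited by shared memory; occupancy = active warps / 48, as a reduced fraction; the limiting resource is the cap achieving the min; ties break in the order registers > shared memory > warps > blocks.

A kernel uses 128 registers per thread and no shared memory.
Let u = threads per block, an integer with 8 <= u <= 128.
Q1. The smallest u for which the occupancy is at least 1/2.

Answer: u = 17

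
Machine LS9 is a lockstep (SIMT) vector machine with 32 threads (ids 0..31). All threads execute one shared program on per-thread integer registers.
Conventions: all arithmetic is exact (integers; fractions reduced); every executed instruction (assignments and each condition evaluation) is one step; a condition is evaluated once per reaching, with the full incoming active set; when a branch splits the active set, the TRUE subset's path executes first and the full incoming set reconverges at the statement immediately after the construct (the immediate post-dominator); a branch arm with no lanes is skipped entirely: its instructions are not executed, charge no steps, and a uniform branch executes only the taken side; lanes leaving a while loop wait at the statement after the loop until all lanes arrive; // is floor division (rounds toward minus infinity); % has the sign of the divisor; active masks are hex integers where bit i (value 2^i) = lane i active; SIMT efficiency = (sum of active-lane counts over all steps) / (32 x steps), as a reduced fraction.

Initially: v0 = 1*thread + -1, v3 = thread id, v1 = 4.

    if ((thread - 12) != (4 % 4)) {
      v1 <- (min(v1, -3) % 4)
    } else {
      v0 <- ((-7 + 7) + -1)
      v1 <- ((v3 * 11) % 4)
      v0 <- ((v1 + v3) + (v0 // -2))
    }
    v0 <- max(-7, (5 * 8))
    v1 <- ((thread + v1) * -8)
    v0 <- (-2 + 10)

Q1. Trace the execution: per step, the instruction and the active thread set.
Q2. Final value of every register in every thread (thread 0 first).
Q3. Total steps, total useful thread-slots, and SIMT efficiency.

step 0: eval ((thread - 12) != (4 % 4)) 0xffffffff
step 1: v1 <- (min(v1, -3) % 4)      0xffffefff
step 2: v0 <- ((-7 + 7) + -1)        0x00001000
step 3: v1 <- ((v3 * 11) % 4)        0x00001000
step 4: v0 <- ((v1 + v3) + (v0 // -2)) 0x00001000
step 5: v0 <- max(-7, (5 * 8))       0xffffffff
step 6: v1 <- ((thread + v1) * -8)   0xffffffff
step 7: v0 <- (-2 + 10)              0xffffffff

Answer: 8 steps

v0: 8,8,8,8,8,8,8,8,8,8,8,8,8,8,8,8,8,8,8,8,8,8,8,8,8,8,8,8,8,8,8,8
v3: 0,1,2,3,4,5,6,7,8,9,10,11,12,13,14,15,16,17,18,19,20,21,22,23,24,25,26,27,28,29,30,31
v1: -8,-16,-24,-32,-40,-48,-56,-64,-72,-80,-88,-96,-96,-112,-120,-128,-136,-144,-152,-160,-168,-176,-184,-192,-200,-208,-216,-224,-232,-240,-248,-256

steps = 8; useful = 162; efficiency = 162/256 = 81/128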